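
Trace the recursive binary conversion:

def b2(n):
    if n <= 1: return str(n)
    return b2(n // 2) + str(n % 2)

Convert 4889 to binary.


b2(4889) = b2(2444) + '1'
b2(2444) = b2(1222) + '0'
b2(1222) = b2(611) + '0'
b2(611) = b2(305) + '1'
b2(305) = b2(152) + '1'
b2(152) = b2(76) + '0'
b2(76) = b2(38) + '0'
b2(38) = b2(19) + '0'
b2(19) = b2(9) + '1'
b2(9) = b2(4) + '1'
b2(4) = b2(2) + '0'
b2(2) = b2(1) + '0'
b2(1) = '1'  (base case)
Concatenating: '1' + '0' + '0' + '1' + '1' + '0' + '0' + '0' + '1' + '1' + '0' + '0' + '1' = '1001100011001'

1001100011001


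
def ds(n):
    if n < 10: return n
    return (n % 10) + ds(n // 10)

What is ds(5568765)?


ds(5568765) = 5 + ds(556876)
ds(556876) = 6 + ds(55687)
ds(55687) = 7 + ds(5568)
ds(5568) = 8 + ds(556)
ds(556) = 6 + ds(55)
ds(55) = 5 + ds(5)
ds(5) = 5  (base case)
Total: 5 + 6 + 7 + 8 + 6 + 5 + 5 = 42

42


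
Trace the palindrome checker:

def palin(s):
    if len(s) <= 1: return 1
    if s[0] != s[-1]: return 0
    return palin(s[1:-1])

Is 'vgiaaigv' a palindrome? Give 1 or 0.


palin('vgiaaigv'): s[0]='v' == s[-1]='v' -> check palin('giaaig')
palin('giaaig'): s[0]='g' == s[-1]='g' -> check palin('iaai')
palin('iaai'): s[0]='i' == s[-1]='i' -> check palin('aa')
palin('aa'): s[0]='a' == s[-1]='a' -> check palin('')
palin(''): len <= 1 -> return 1  (base case)
Result: 1 (palindrome)

1


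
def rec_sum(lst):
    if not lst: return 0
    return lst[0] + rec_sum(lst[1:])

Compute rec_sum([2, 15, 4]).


rec_sum([2, 15, 4]) = 2 + rec_sum([15, 4])
rec_sum([15, 4]) = 15 + rec_sum([4])
rec_sum([4]) = 4 + rec_sum([])
rec_sum([]) = 0  (base case)
Total: 2 + 15 + 4 + 0 = 21

21


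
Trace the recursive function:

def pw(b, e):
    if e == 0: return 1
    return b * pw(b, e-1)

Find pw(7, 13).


pw(7, 13)
= 7 * pw(7, 12)
= 7 * 7 * pw(7, 11)
= 7 * 7 * 7 * pw(7, 10)
= 7 * 7 * 7 * 7 * pw(7, 9)
= 7 * 7 * 7 * 7 * 7 * pw(7, 8)
= 7 * 7 * 7 * 7 * 7 * 7 * pw(7, 7)
= 7 * 7 * 7 * 7 * 7 * 7 * 7 * pw(7, 6)
= 7 * 7 * 7 * 7 * 7 * 7 * 7 * 7 * pw(7, 5)
= 7 * 7 * 7 * 7 * 7 * 7 * 7 * 7 * 7 * pw(7, 4)
= 7 * 7 * 7 * 7 * 7 * 7 * 7 * 7 * 7 * 7 * pw(7, 3)
= 7 * 7 * 7 * 7 * 7 * 7 * 7 * 7 * 7 * 7 * 7 * pw(7, 2)
= 7 * 7 * 7 * 7 * 7 * 7 * 7 * 7 * 7 * 7 * 7 * 7 * pw(7, 1)
= 7 * 7 * 7 * 7 * 7 * 7 * 7 * 7 * 7 * 7 * 7 * 7 * 7 * pw(7, 0)
= 7 * 7 * 7 * 7 * 7 * 7 * 7 * 7 * 7 * 7 * 7 * 7 * 7 * 1
= 96889010407

96889010407


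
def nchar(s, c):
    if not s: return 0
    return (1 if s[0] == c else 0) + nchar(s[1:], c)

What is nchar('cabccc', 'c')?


s[0]='c' == 'c' -> 1
s[0]='a' != 'c' -> 0
s[0]='b' != 'c' -> 0
s[0]='c' == 'c' -> 1
s[0]='c' == 'c' -> 1
s[0]='c' == 'c' -> 1
Sum: 1 + 0 + 0 + 1 + 1 + 1 = 4

4


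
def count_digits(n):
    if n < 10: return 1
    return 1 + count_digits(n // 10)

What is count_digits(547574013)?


count_digits(547574013) = 1 + count_digits(54757401)
count_digits(54757401) = 1 + count_digits(5475740)
count_digits(5475740) = 1 + count_digits(547574)
count_digits(547574) = 1 + count_digits(54757)
count_digits(54757) = 1 + count_digits(5475)
count_digits(5475) = 1 + count_digits(547)
count_digits(547) = 1 + count_digits(54)
count_digits(54) = 1 + count_digits(5)
count_digits(5) = 1  (base case: 5 < 10)
Unwinding: 1 + 1 + 1 + 1 + 1 + 1 + 1 + 1 + 1 = 9

9


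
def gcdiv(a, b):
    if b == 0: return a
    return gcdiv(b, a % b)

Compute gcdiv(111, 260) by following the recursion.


gcdiv(111, 260) = gcdiv(260, 111)
gcdiv(260, 111) = gcdiv(111, 38)
gcdiv(111, 38) = gcdiv(38, 35)
gcdiv(38, 35) = gcdiv(35, 3)
gcdiv(35, 3) = gcdiv(3, 2)
gcdiv(3, 2) = gcdiv(2, 1)
gcdiv(2, 1) = gcdiv(1, 0)
gcdiv(1, 0) = 1  (base case)

1


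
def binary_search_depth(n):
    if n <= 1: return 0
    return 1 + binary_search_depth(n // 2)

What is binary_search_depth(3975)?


3975 / 2 = 1987
1987 / 2 = 993
993 / 2 = 496
496 / 2 = 248
248 / 2 = 124
124 / 2 = 62
62 / 2 = 31
31 / 2 = 15
15 / 2 = 7
7 / 2 = 3
3 / 2 = 1
Reached 1 after 11 halvings

11


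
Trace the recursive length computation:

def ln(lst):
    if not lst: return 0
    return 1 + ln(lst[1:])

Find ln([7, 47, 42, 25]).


ln([7, 47, 42, 25]) = 1 + ln([47, 42, 25])
ln([47, 42, 25]) = 1 + ln([42, 25])
ln([42, 25]) = 1 + ln([25])
ln([25]) = 1 + ln([])
ln([]) = 0  (base case)
Unwinding: 1 + 1 + 1 + 1 + 0 = 4

4


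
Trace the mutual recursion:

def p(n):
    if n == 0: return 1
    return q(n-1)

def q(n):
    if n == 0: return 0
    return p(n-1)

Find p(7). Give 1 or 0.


p(7) = q(6)
q(6) = p(5)
p(5) = q(4)
q(4) = p(3)
p(3) = q(2)
q(2) = p(1)
p(1) = q(0)
q(0) = 0  (base case)
Result: 0

0


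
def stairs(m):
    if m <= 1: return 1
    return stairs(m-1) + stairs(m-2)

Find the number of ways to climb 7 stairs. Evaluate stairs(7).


Building up from base cases:
stairs(0) = 1
stairs(1) = 1
stairs(2) = stairs(1) + stairs(0) = 1 + 1 = 2
stairs(3) = stairs(2) + stairs(1) = 2 + 1 = 3
stairs(4) = stairs(3) + stairs(2) = 3 + 2 = 5
stairs(5) = stairs(4) + stairs(3) = 5 + 3 = 8
stairs(6) = stairs(5) + stairs(4) = 8 + 5 = 13
stairs(7) = stairs(6) + stairs(5) = 13 + 8 = 21

21


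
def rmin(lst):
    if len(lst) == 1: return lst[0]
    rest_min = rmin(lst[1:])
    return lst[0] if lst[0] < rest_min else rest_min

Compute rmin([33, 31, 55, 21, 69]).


rmin([33, 31, 55, 21, 69]): compare 33 with rmin([31, 55, 21, 69])
rmin([31, 55, 21, 69]): compare 31 with rmin([55, 21, 69])
rmin([55, 21, 69]): compare 55 with rmin([21, 69])
rmin([21, 69]): compare 21 with rmin([69])
rmin([69]) = 69  (base case)
Compare 21 with 69 -> 21
Compare 55 with 21 -> 21
Compare 31 with 21 -> 21
Compare 33 with 21 -> 21

21


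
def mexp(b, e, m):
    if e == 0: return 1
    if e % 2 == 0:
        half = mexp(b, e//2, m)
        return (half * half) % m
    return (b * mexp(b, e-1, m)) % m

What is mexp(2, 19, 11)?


mexp(2, 19, 11): e is odd, compute mexp(2, 18, 11)
  mexp(2, 18, 11): e is even, compute mexp(2, 9, 11)
    mexp(2, 9, 11): e is odd, compute mexp(2, 8, 11)
      mexp(2, 8, 11): e is even, compute mexp(2, 4, 11)
        mexp(2, 4, 11): e is even, compute mexp(2, 2, 11)
          mexp(2, 2, 11): e is even, compute mexp(2, 1, 11)
          mexp(2, 1, 11): e is odd, compute mexp(2, 0, 11)
          mexp(2, 0, 11) = 1
          (2 * 1) % 11 = 2
          half=2, (2*2) % 11 = 4
        half=4, (4*4) % 11 = 5
      half=5, (5*5) % 11 = 3
    (2 * 3) % 11 = 6
  half=6, (6*6) % 11 = 3
(2 * 3) % 11 = 6

6


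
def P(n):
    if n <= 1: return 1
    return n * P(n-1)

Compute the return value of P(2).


P(2)
= 2 * P(1)
= 2 * 1
= 2

2


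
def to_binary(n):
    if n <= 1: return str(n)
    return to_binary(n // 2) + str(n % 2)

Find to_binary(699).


to_binary(699) = to_binary(349) + '1'
to_binary(349) = to_binary(174) + '1'
to_binary(174) = to_binary(87) + '0'
to_binary(87) = to_binary(43) + '1'
to_binary(43) = to_binary(21) + '1'
to_binary(21) = to_binary(10) + '1'
to_binary(10) = to_binary(5) + '0'
to_binary(5) = to_binary(2) + '1'
to_binary(2) = to_binary(1) + '0'
to_binary(1) = '1'  (base case)
Concatenating: '1' + '0' + '1' + '0' + '1' + '1' + '1' + '0' + '1' + '1' = '1010111011'

1010111011


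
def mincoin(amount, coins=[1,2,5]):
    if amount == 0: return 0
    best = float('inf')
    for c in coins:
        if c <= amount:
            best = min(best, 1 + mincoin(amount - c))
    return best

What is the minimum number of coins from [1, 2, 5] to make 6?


Building up with DP:
mincoin(0) = 0
mincoin(1) = min(1+mincoin(0)=1+0=1) = 1
mincoin(2) = min(1+mincoin(1)=1+1=2, 1+mincoin(0)=1+0=1) = 1
mincoin(3) = min(1+mincoin(2)=1+1=2, 1+mincoin(1)=1+1=2) = 2
mincoin(4) = min(1+mincoin(3)=1+2=3, 1+mincoin(2)=1+1=2) = 2
mincoin(5) = min(1+mincoin(4)=1+2=3, 1+mincoin(3)=1+2=3, 1+mincoin(0)=1+0=1) = 1
mincoin(6) = min(1+mincoin(5)=1+1=2, 1+mincoin(4)=1+2=3, 1+mincoin(1)=1+1=2) = 2

2


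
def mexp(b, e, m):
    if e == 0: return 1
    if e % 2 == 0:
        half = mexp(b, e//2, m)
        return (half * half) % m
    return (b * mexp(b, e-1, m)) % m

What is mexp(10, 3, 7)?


mexp(10, 3, 7): e is odd, compute mexp(10, 2, 7)
  mexp(10, 2, 7): e is even, compute mexp(10, 1, 7)
    mexp(10, 1, 7): e is odd, compute mexp(10, 0, 7)
      mexp(10, 0, 7) = 1
    (10 * 1) % 7 = 3
  half=3, (3*3) % 7 = 2
(10 * 2) % 7 = 6

6


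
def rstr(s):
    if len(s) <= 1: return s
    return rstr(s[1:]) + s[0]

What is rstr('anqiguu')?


rstr('anqiguu') = rstr('nqiguu') + 'a'
rstr('nqiguu') = rstr('qiguu') + 'n'
rstr('qiguu') = rstr('iguu') + 'q'
rstr('iguu') = rstr('guu') + 'i'
rstr('guu') = rstr('uu') + 'g'
rstr('uu') = rstr('u') + 'u'
rstr('u') = 'u'  (base case)
Concatenating: 'u' + 'u' + 'g' + 'i' + 'q' + 'n' + 'a' = 'uugiqna'

uugiqna


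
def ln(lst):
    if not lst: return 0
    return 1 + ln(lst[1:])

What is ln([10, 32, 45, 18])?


ln([10, 32, 45, 18]) = 1 + ln([32, 45, 18])
ln([32, 45, 18]) = 1 + ln([45, 18])
ln([45, 18]) = 1 + ln([18])
ln([18]) = 1 + ln([])
ln([]) = 0  (base case)
Unwinding: 1 + 1 + 1 + 1 + 0 = 4

4


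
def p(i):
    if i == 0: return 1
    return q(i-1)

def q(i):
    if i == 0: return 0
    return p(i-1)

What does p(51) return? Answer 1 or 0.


p(51) = q(50)
q(50) = p(49)
p(49) = q(48)
q(48) = p(47)
p(47) = q(46)
q(46) = p(45)
p(45) = q(44)
q(44) = p(43)
p(43) = q(42)
q(42) = p(41)
p(41) = q(40)
q(40) = p(39)
p(39) = q(38)
q(38) = p(37)
p(37) = q(36)
q(36) = p(35)
p(35) = q(34)
q(34) = p(33)
p(33) = q(32)
q(32) = p(31)
p(31) = q(30)
q(30) = p(29)
p(29) = q(28)
q(28) = p(27)
p(27) = q(26)
q(26) = p(25)
p(25) = q(24)
q(24) = p(23)
p(23) = q(22)
q(22) = p(21)
p(21) = q(20)
q(20) = p(19)
p(19) = q(18)
q(18) = p(17)
p(17) = q(16)
q(16) = p(15)
p(15) = q(14)
q(14) = p(13)
p(13) = q(12)
q(12) = p(11)
p(11) = q(10)
q(10) = p(9)
p(9) = q(8)
q(8) = p(7)
p(7) = q(6)
q(6) = p(5)
p(5) = q(4)
q(4) = p(3)
p(3) = q(2)
q(2) = p(1)
p(1) = q(0)
q(0) = 0  (base case)
Result: 0

0


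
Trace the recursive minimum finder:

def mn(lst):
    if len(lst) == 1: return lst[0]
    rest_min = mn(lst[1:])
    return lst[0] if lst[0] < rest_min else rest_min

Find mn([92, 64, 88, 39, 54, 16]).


mn([92, 64, 88, 39, 54, 16]): compare 92 with mn([64, 88, 39, 54, 16])
mn([64, 88, 39, 54, 16]): compare 64 with mn([88, 39, 54, 16])
mn([88, 39, 54, 16]): compare 88 with mn([39, 54, 16])
mn([39, 54, 16]): compare 39 with mn([54, 16])
mn([54, 16]): compare 54 with mn([16])
mn([16]) = 16  (base case)
Compare 54 with 16 -> 16
Compare 39 with 16 -> 16
Compare 88 with 16 -> 16
Compare 64 with 16 -> 16
Compare 92 with 16 -> 16

16


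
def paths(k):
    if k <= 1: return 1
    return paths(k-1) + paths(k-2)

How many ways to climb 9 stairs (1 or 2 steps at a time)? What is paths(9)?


Building up from base cases:
paths(0) = 1
paths(1) = 1
paths(2) = paths(1) + paths(0) = 1 + 1 = 2
paths(3) = paths(2) + paths(1) = 2 + 1 = 3
paths(4) = paths(3) + paths(2) = 3 + 2 = 5
paths(5) = paths(4) + paths(3) = 5 + 3 = 8
paths(6) = paths(5) + paths(4) = 8 + 5 = 13
paths(7) = paths(6) + paths(5) = 13 + 8 = 21
paths(8) = paths(7) + paths(6) = 21 + 13 = 34
paths(9) = paths(8) + paths(7) = 34 + 21 = 55

55


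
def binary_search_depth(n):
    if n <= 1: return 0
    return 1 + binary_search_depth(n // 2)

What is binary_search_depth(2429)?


2429 / 2 = 1214
1214 / 2 = 607
607 / 2 = 303
303 / 2 = 151
151 / 2 = 75
75 / 2 = 37
37 / 2 = 18
18 / 2 = 9
9 / 2 = 4
4 / 2 = 2
2 / 2 = 1
Reached 1 after 11 halvings

11


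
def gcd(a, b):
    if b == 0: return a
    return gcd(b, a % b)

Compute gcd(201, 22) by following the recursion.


gcd(201, 22) = gcd(22, 3)
gcd(22, 3) = gcd(3, 1)
gcd(3, 1) = gcd(1, 0)
gcd(1, 0) = 1  (base case)

1


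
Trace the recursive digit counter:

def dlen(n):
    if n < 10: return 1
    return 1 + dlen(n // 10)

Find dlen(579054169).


dlen(579054169) = 1 + dlen(57905416)
dlen(57905416) = 1 + dlen(5790541)
dlen(5790541) = 1 + dlen(579054)
dlen(579054) = 1 + dlen(57905)
dlen(57905) = 1 + dlen(5790)
dlen(5790) = 1 + dlen(579)
dlen(579) = 1 + dlen(57)
dlen(57) = 1 + dlen(5)
dlen(5) = 1  (base case: 5 < 10)
Unwinding: 1 + 1 + 1 + 1 + 1 + 1 + 1 + 1 + 1 = 9

9


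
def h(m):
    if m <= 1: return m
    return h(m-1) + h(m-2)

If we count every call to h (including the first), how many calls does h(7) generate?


Let C(n) = total calls for h(n)
C(0) = 1, C(1) = 1
C(2) = 1 + C(1) + C(0) = 1 + 1 + 1 = 3
C(3) = 1 + C(2) + C(1) = 1 + 3 + 1 = 5
C(4) = 1 + C(3) + C(2) = 1 + 5 + 3 = 9
C(5) = 1 + C(4) + C(3) = 1 + 9 + 5 = 15
C(6) = 1 + C(5) + C(4) = 1 + 15 + 9 = 25
C(7) = 1 + C(6) + C(5) = 1 + 25 + 15 = 41

41


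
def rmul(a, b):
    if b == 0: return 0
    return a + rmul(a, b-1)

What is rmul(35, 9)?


rmul(35, 9) = 35 + rmul(35, 8)
rmul(35, 8) = 35 + rmul(35, 7)
rmul(35, 7) = 35 + rmul(35, 6)
rmul(35, 6) = 35 + rmul(35, 5)
rmul(35, 5) = 35 + rmul(35, 4)
rmul(35, 4) = 35 + rmul(35, 3)
rmul(35, 3) = 35 + rmul(35, 2)
rmul(35, 2) = 35 + rmul(35, 1)
rmul(35, 1) = 35 + rmul(35, 0)
rmul(35, 0) = 0  (base case)
Total: 35 + 35 + 35 + 35 + 35 + 35 + 35 + 35 + 35 + 0 = 315

315


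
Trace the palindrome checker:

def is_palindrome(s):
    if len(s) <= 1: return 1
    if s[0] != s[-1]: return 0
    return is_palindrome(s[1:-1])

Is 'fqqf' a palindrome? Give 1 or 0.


is_palindrome('fqqf'): s[0]='f' == s[-1]='f' -> check is_palindrome('qq')
is_palindrome('qq'): s[0]='q' == s[-1]='q' -> check is_palindrome('')
is_palindrome(''): len <= 1 -> return 1  (base case)
Result: 1 (palindrome)

1


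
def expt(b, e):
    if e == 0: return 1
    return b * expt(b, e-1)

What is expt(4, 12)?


expt(4, 12)
= 4 * expt(4, 11)
= 4 * 4 * expt(4, 10)
= 4 * 4 * 4 * expt(4, 9)
= 4 * 4 * 4 * 4 * expt(4, 8)
= 4 * 4 * 4 * 4 * 4 * expt(4, 7)
= 4 * 4 * 4 * 4 * 4 * 4 * expt(4, 6)
= 4 * 4 * 4 * 4 * 4 * 4 * 4 * expt(4, 5)
= 4 * 4 * 4 * 4 * 4 * 4 * 4 * 4 * expt(4, 4)
= 4 * 4 * 4 * 4 * 4 * 4 * 4 * 4 * 4 * expt(4, 3)
= 4 * 4 * 4 * 4 * 4 * 4 * 4 * 4 * 4 * 4 * expt(4, 2)
= 4 * 4 * 4 * 4 * 4 * 4 * 4 * 4 * 4 * 4 * 4 * expt(4, 1)
= 4 * 4 * 4 * 4 * 4 * 4 * 4 * 4 * 4 * 4 * 4 * 4 * expt(4, 0)
= 4 * 4 * 4 * 4 * 4 * 4 * 4 * 4 * 4 * 4 * 4 * 4 * 1
= 16777216

16777216


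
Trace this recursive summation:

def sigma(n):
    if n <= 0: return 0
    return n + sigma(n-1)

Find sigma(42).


sigma(42)
= 42 + 41 + 40 + 39 + 38 + 37 + 36 + 35 + 34 + 33 + 32 + 31 + 30 + 29 + 28 + 27 + 26 + 25 + 24 + 23 + 22 + 21 + 20 + 19 + 18 + 17 + 16 + 15 + 14 + 13 + 12 + 11 + 10 + 9 + 8 + 7 + 6 + 5 + 4 + 3 + 2 + 1 + sigma(0)
= 42 + 41 + 40 + 39 + 38 + 37 + 36 + 35 + 34 + 33 + 32 + 31 + 30 + 29 + 28 + 27 + 26 + 25 + 24 + 23 + 22 + 21 + 20 + 19 + 18 + 17 + 16 + 15 + 14 + 13 + 12 + 11 + 10 + 9 + 8 + 7 + 6 + 5 + 4 + 3 + 2 + 1 + 0
= 903

903


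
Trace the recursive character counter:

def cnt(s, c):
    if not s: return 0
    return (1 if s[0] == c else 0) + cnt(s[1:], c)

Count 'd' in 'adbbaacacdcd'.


s[0]='a' != 'd' -> 0
s[0]='d' == 'd' -> 1
s[0]='b' != 'd' -> 0
s[0]='b' != 'd' -> 0
s[0]='a' != 'd' -> 0
s[0]='a' != 'd' -> 0
s[0]='c' != 'd' -> 0
s[0]='a' != 'd' -> 0
s[0]='c' != 'd' -> 0
s[0]='d' == 'd' -> 1
s[0]='c' != 'd' -> 0
s[0]='d' == 'd' -> 1
Sum: 0 + 1 + 0 + 0 + 0 + 0 + 0 + 0 + 0 + 1 + 0 + 1 = 3

3


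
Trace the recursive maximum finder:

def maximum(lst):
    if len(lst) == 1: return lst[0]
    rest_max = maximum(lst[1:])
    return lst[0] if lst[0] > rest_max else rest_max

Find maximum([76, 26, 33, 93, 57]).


maximum([76, 26, 33, 93, 57]): compare 76 with maximum([26, 33, 93, 57])
maximum([26, 33, 93, 57]): compare 26 with maximum([33, 93, 57])
maximum([33, 93, 57]): compare 33 with maximum([93, 57])
maximum([93, 57]): compare 93 with maximum([57])
maximum([57]) = 57  (base case)
Compare 93 with 57 -> 93
Compare 33 with 93 -> 93
Compare 26 with 93 -> 93
Compare 76 with 93 -> 93

93


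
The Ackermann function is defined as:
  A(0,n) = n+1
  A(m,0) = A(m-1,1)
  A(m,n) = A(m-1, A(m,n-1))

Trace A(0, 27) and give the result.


A(0, 27) = 28
Result: A(0, 27) = 28

28


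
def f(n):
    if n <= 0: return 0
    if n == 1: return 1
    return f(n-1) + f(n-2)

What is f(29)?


Computing f(29) bottom-up:
f(0) = 0
f(1) = 1
f(2) = f(1) + f(0) = 1 + 0 = 1
f(3) = f(2) + f(1) = 1 + 1 = 2
f(4) = f(3) + f(2) = 2 + 1 = 3
f(5) = f(4) + f(3) = 3 + 2 = 5
f(6) = f(5) + f(4) = 5 + 3 = 8
f(7) = f(6) + f(5) = 8 + 5 = 13
f(8) = f(7) + f(6) = 13 + 8 = 21
f(9) = f(8) + f(7) = 21 + 13 = 34
f(10) = f(9) + f(8) = 34 + 21 = 55
f(11) = f(10) + f(9) = 55 + 34 = 89
f(12) = f(11) + f(10) = 89 + 55 = 144
f(13) = f(12) + f(11) = 144 + 89 = 233
f(14) = f(13) + f(12) = 233 + 144 = 377
f(15) = f(14) + f(13) = 377 + 233 = 610
f(16) = f(15) + f(14) = 610 + 377 = 987
f(17) = f(16) + f(15) = 987 + 610 = 1597
f(18) = f(17) + f(16) = 1597 + 987 = 2584
f(19) = f(18) + f(17) = 2584 + 1597 = 4181
f(20) = f(19) + f(18) = 4181 + 2584 = 6765
f(21) = f(20) + f(19) = 6765 + 4181 = 10946
f(22) = f(21) + f(20) = 10946 + 6765 = 17711
f(23) = f(22) + f(21) = 17711 + 10946 = 28657
f(24) = f(23) + f(22) = 28657 + 17711 = 46368
f(25) = f(24) + f(23) = 46368 + 28657 = 75025
f(26) = f(25) + f(24) = 75025 + 46368 = 121393
f(27) = f(26) + f(25) = 121393 + 75025 = 196418
f(28) = f(27) + f(26) = 196418 + 121393 = 317811
f(29) = f(28) + f(27) = 317811 + 196418 = 514229

514229


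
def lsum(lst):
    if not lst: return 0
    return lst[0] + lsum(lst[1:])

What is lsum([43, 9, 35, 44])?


lsum([43, 9, 35, 44]) = 43 + lsum([9, 35, 44])
lsum([9, 35, 44]) = 9 + lsum([35, 44])
lsum([35, 44]) = 35 + lsum([44])
lsum([44]) = 44 + lsum([])
lsum([]) = 0  (base case)
Total: 43 + 9 + 35 + 44 + 0 = 131

131


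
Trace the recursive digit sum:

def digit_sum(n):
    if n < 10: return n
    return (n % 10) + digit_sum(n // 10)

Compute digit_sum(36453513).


digit_sum(36453513) = 3 + digit_sum(3645351)
digit_sum(3645351) = 1 + digit_sum(364535)
digit_sum(364535) = 5 + digit_sum(36453)
digit_sum(36453) = 3 + digit_sum(3645)
digit_sum(3645) = 5 + digit_sum(364)
digit_sum(364) = 4 + digit_sum(36)
digit_sum(36) = 6 + digit_sum(3)
digit_sum(3) = 3  (base case)
Total: 3 + 1 + 5 + 3 + 5 + 4 + 6 + 3 = 30

30


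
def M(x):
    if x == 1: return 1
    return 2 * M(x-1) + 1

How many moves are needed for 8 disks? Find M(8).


M(8) = 2 * M(7) + 1
M(7) = 2 * M(6) + 1
M(6) = 2 * M(5) + 1
M(5) = 2 * M(4) + 1
M(4) = 2 * M(3) + 1
M(3) = 2 * M(2) + 1
M(2) = 2 * M(1) + 1
M(1) = 1  (base case)
M(2) = 2 * 1 + 1 = 3
M(3) = 2 * 3 + 1 = 7
M(4) = 2 * 7 + 1 = 15
M(5) = 2 * 15 + 1 = 31
M(6) = 2 * 31 + 1 = 63
M(7) = 2 * 63 + 1 = 127
M(8) = 2 * 127 + 1 = 255

255


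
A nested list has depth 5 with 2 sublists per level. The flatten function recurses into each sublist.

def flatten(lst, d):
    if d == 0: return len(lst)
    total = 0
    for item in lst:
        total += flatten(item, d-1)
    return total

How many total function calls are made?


At depth 0 (root): 1 call
At depth 1: each of 1 parents calls flatten on 2 children = 2 calls
At depth 2: each of 2 parents calls flatten on 2 children = 4 calls
At depth 3: each of 4 parents calls flatten on 2 children = 8 calls
At depth 4: each of 8 parents calls flatten on 2 children = 16 calls
At depth 5: each of 16 parents calls flatten on 2 children = 32 calls
Total: 1 + 2 + 4 + 8 + 16 + 32 = 63

63


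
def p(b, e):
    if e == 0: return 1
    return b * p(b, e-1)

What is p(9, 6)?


p(9, 6)
= 9 * p(9, 5)
= 9 * 9 * p(9, 4)
= 9 * 9 * 9 * p(9, 3)
= 9 * 9 * 9 * 9 * p(9, 2)
= 9 * 9 * 9 * 9 * 9 * p(9, 1)
= 9 * 9 * 9 * 9 * 9 * 9 * p(9, 0)
= 9 * 9 * 9 * 9 * 9 * 9 * 1
= 531441

531441


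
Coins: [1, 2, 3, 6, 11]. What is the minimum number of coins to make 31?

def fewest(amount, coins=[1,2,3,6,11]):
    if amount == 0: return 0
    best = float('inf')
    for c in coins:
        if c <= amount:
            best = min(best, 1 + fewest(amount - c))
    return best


Building up with DP:
fewest(0) = 0
fewest(1) = min(1+fewest(0)=1+0=1) = 1
fewest(2) = min(1+fewest(1)=1+1=2, 1+fewest(0)=1+0=1) = 1
fewest(3) = min(1+fewest(2)=1+1=2, 1+fewest(1)=1+1=2, 1+fewest(0)=1+0=1) = 1
fewest(4) = min(1+fewest(3)=1+1=2, 1+fewest(2)=1+1=2, 1+fewest(1)=1+1=2) = 2
fewest(5) = min(1+fewest(4)=1+2=3, 1+fewest(3)=1+1=2, 1+fewest(2)=1+1=2) = 2
fewest(6) = min(1+fewest(5)=1+2=3, 1+fewest(4)=1+2=3, 1+fewest(3)=1+1=2, 1+fewest(0)=1+0=1) = 1
fewest(7) = min(1+fewest(6)=1+1=2, 1+fewest(5)=1+2=3, 1+fewest(4)=1+2=3, 1+fewest(1)=1+1=2) = 2
fewest(8) = min(1+fewest(7)=1+2=3, 1+fewest(6)=1+1=2, 1+fewest(5)=1+2=3, 1+fewest(2)=1+1=2) = 2
fewest(9) = min(1+fewest(8)=1+2=3, 1+fewest(7)=1+2=3, 1+fewest(6)=1+1=2, 1+fewest(3)=1+1=2) = 2
fewest(10) = min(1+fewest(9)=1+2=3, 1+fewest(8)=1+2=3, 1+fewest(7)=1+2=3, 1+fewest(4)=1+2=3) = 3
fewest(11) = min(1+fewest(10)=1+3=4, 1+fewest(9)=1+2=3, 1+fewest(8)=1+2=3, 1+fewest(5)=1+2=3, 1+fewest(0)=1+0=1) = 1
fewest(12) = min(1+fewest(11)=1+1=2, 1+fewest(10)=1+3=4, 1+fewest(9)=1+2=3, 1+fewest(6)=1+1=2, 1+fewest(1)=1+1=2) = 2
fewest(13) = min(1+fewest(12)=1+2=3, 1+fewest(11)=1+1=2, 1+fewest(10)=1+3=4, 1+fewest(7)=1+2=3, 1+fewest(2)=1+1=2) = 2
fewest(14) = min(1+fewest(13)=1+2=3, 1+fewest(12)=1+2=3, 1+fewest(11)=1+1=2, 1+fewest(8)=1+2=3, 1+fewest(3)=1+1=2) = 2
fewest(15) = min(1+fewest(14)=1+2=3, 1+fewest(13)=1+2=3, 1+fewest(12)=1+2=3, 1+fewest(9)=1+2=3, 1+fewest(4)=1+2=3) = 3
fewest(16) = min(1+fewest(15)=1+3=4, 1+fewest(14)=1+2=3, 1+fewest(13)=1+2=3, 1+fewest(10)=1+3=4, 1+fewest(5)=1+2=3) = 3
fewest(17) = min(1+fewest(16)=1+3=4, 1+fewest(15)=1+3=4, 1+fewest(14)=1+2=3, 1+fewest(11)=1+1=2, 1+fewest(6)=1+1=2) = 2
fewest(18) = min(1+fewest(17)=1+2=3, 1+fewest(16)=1+3=4, 1+fewest(15)=1+3=4, 1+fewest(12)=1+2=3, 1+fewest(7)=1+2=3) = 3
fewest(19) = min(1+fewest(18)=1+3=4, 1+fewest(17)=1+2=3, 1+fewest(16)=1+3=4, 1+fewest(13)=1+2=3, 1+fewest(8)=1+2=3) = 3
fewest(20) = min(1+fewest(19)=1+3=4, 1+fewest(18)=1+3=4, 1+fewest(17)=1+2=3, 1+fewest(14)=1+2=3, 1+fewest(9)=1+2=3) = 3
fewest(21) = min(1+fewest(20)=1+3=4, 1+fewest(19)=1+3=4, 1+fewest(18)=1+3=4, 1+fewest(15)=1+3=4, 1+fewest(10)=1+3=4) = 4
fewest(22) = min(1+fewest(21)=1+4=5, 1+fewest(20)=1+3=4, 1+fewest(19)=1+3=4, 1+fewest(16)=1+3=4, 1+fewest(11)=1+1=2) = 2
fewest(23) = min(1+fewest(22)=1+2=3, 1+fewest(21)=1+4=5, 1+fewest(20)=1+3=4, 1+fewest(17)=1+2=3, 1+fewest(12)=1+2=3) = 3
fewest(24) = min(1+fewest(23)=1+3=4, 1+fewest(22)=1+2=3, 1+fewest(21)=1+4=5, 1+fewest(18)=1+3=4, 1+fewest(13)=1+2=3) = 3
fewest(25) = min(1+fewest(24)=1+3=4, 1+fewest(23)=1+3=4, 1+fewest(22)=1+2=3, 1+fewest(19)=1+3=4, 1+fewest(14)=1+2=3) = 3
fewest(26) = min(1+fewest(25)=1+3=4, 1+fewest(24)=1+3=4, 1+fewest(23)=1+3=4, 1+fewest(20)=1+3=4, 1+fewest(15)=1+3=4) = 4
fewest(27) = min(1+fewest(26)=1+4=5, 1+fewest(25)=1+3=4, 1+fewest(24)=1+3=4, 1+fewest(21)=1+4=5, 1+fewest(16)=1+3=4) = 4
fewest(28) = min(1+fewest(27)=1+4=5, 1+fewest(26)=1+4=5, 1+fewest(25)=1+3=4, 1+fewest(22)=1+2=3, 1+fewest(17)=1+2=3) = 3
fewest(29) = min(1+fewest(28)=1+3=4, 1+fewest(27)=1+4=5, 1+fewest(26)=1+4=5, 1+fewest(23)=1+3=4, 1+fewest(18)=1+3=4) = 4
fewest(30) = min(1+fewest(29)=1+4=5, 1+fewest(28)=1+3=4, 1+fewest(27)=1+4=5, 1+fewest(24)=1+3=4, 1+fewest(19)=1+3=4) = 4
fewest(31) = min(1+fewest(30)=1+4=5, 1+fewest(29)=1+4=5, 1+fewest(28)=1+3=4, 1+fewest(25)=1+3=4, 1+fewest(20)=1+3=4) = 4

4


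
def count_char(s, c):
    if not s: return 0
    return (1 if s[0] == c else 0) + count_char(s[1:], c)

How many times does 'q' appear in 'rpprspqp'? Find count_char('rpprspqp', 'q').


s[0]='r' != 'q' -> 0
s[0]='p' != 'q' -> 0
s[0]='p' != 'q' -> 0
s[0]='r' != 'q' -> 0
s[0]='s' != 'q' -> 0
s[0]='p' != 'q' -> 0
s[0]='q' == 'q' -> 1
s[0]='p' != 'q' -> 0
Sum: 0 + 0 + 0 + 0 + 0 + 0 + 1 + 0 = 1

1


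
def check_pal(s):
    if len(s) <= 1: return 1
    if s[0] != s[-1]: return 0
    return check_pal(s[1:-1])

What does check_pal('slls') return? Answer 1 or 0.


check_pal('slls'): s[0]='s' == s[-1]='s' -> check check_pal('ll')
check_pal('ll'): s[0]='l' == s[-1]='l' -> check check_pal('')
check_pal(''): len <= 1 -> return 1  (base case)
Result: 1 (palindrome)

1


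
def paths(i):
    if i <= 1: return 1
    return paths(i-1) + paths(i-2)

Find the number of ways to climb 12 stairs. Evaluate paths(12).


Building up from base cases:
paths(0) = 1
paths(1) = 1
paths(2) = paths(1) + paths(0) = 1 + 1 = 2
paths(3) = paths(2) + paths(1) = 2 + 1 = 3
paths(4) = paths(3) + paths(2) = 3 + 2 = 5
paths(5) = paths(4) + paths(3) = 5 + 3 = 8
paths(6) = paths(5) + paths(4) = 8 + 5 = 13
paths(7) = paths(6) + paths(5) = 13 + 8 = 21
paths(8) = paths(7) + paths(6) = 21 + 13 = 34
paths(9) = paths(8) + paths(7) = 34 + 21 = 55
paths(10) = paths(9) + paths(8) = 55 + 34 = 89
paths(11) = paths(10) + paths(9) = 89 + 55 = 144
paths(12) = paths(11) + paths(10) = 144 + 89 = 233

233


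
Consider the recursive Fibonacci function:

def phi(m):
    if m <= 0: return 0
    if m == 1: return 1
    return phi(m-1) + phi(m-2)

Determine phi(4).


Computing phi(4) bottom-up:
phi(0) = 0
phi(1) = 1
phi(2) = phi(1) + phi(0) = 1 + 0 = 1
phi(3) = phi(2) + phi(1) = 1 + 1 = 2
phi(4) = phi(3) + phi(2) = 2 + 1 = 3

3


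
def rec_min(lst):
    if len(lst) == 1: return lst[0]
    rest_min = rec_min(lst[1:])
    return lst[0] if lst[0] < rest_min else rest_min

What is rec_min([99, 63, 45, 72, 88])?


rec_min([99, 63, 45, 72, 88]): compare 99 with rec_min([63, 45, 72, 88])
rec_min([63, 45, 72, 88]): compare 63 with rec_min([45, 72, 88])
rec_min([45, 72, 88]): compare 45 with rec_min([72, 88])
rec_min([72, 88]): compare 72 with rec_min([88])
rec_min([88]) = 88  (base case)
Compare 72 with 88 -> 72
Compare 45 with 72 -> 45
Compare 63 with 45 -> 45
Compare 99 with 45 -> 45

45


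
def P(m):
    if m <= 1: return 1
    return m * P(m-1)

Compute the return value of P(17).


P(17)
= 17 * P(16)
= 17 * 16 * P(15)
= 17 * 16 * 15 * P(14)
= 17 * 16 * 15 * 14 * P(13)
= 17 * 16 * 15 * 14 * 13 * P(12)
= 17 * 16 * 15 * 14 * 13 * 12 * P(11)
= 17 * 16 * 15 * 14 * 13 * 12 * 11 * P(10)
= 17 * 16 * 15 * 14 * 13 * 12 * 11 * 10 * P(9)
= 17 * 16 * 15 * 14 * 13 * 12 * 11 * 10 * 9 * P(8)
= 17 * 16 * 15 * 14 * 13 * 12 * 11 * 10 * 9 * 8 * P(7)
= 17 * 16 * 15 * 14 * 13 * 12 * 11 * 10 * 9 * 8 * 7 * P(6)
= 17 * 16 * 15 * 14 * 13 * 12 * 11 * 10 * 9 * 8 * 7 * 6 * P(5)
= 17 * 16 * 15 * 14 * 13 * 12 * 11 * 10 * 9 * 8 * 7 * 6 * 5 * P(4)
= 17 * 16 * 15 * 14 * 13 * 12 * 11 * 10 * 9 * 8 * 7 * 6 * 5 * 4 * P(3)
= 17 * 16 * 15 * 14 * 13 * 12 * 11 * 10 * 9 * 8 * 7 * 6 * 5 * 4 * 3 * P(2)
= 17 * 16 * 15 * 14 * 13 * 12 * 11 * 10 * 9 * 8 * 7 * 6 * 5 * 4 * 3 * 2 * P(1)
= 17 * 16 * 15 * 14 * 13 * 12 * 11 * 10 * 9 * 8 * 7 * 6 * 5 * 4 * 3 * 2 * 1
= 355687428096000

355687428096000


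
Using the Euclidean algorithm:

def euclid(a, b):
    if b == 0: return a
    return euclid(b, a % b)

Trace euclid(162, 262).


euclid(162, 262) = euclid(262, 162)
euclid(262, 162) = euclid(162, 100)
euclid(162, 100) = euclid(100, 62)
euclid(100, 62) = euclid(62, 38)
euclid(62, 38) = euclid(38, 24)
euclid(38, 24) = euclid(24, 14)
euclid(24, 14) = euclid(14, 10)
euclid(14, 10) = euclid(10, 4)
euclid(10, 4) = euclid(4, 2)
euclid(4, 2) = euclid(2, 0)
euclid(2, 0) = 2  (base case)

2


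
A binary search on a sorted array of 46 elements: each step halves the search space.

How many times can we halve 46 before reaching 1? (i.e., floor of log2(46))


46 / 2 = 23
23 / 2 = 11
11 / 2 = 5
5 / 2 = 2
2 / 2 = 1
Reached 1 after 5 halvings

5


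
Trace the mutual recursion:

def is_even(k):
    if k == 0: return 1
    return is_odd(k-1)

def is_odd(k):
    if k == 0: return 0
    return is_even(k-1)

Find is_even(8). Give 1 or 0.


is_even(8) = is_odd(7)
is_odd(7) = is_even(6)
is_even(6) = is_odd(5)
is_odd(5) = is_even(4)
is_even(4) = is_odd(3)
is_odd(3) = is_even(2)
is_even(2) = is_odd(1)
is_odd(1) = is_even(0)
is_even(0) = 1  (base case)
Result: 1

1


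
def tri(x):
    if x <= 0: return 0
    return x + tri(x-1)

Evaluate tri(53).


tri(53)
= 53 + 52 + 51 + 50 + 49 + 48 + 47 + 46 + 45 + 44 + 43 + 42 + 41 + 40 + 39 + 38 + 37 + 36 + 35 + 34 + 33 + 32 + 31 + 30 + 29 + 28 + 27 + 26 + 25 + 24 + 23 + 22 + 21 + 20 + 19 + 18 + 17 + 16 + 15 + 14 + 13 + 12 + 11 + 10 + 9 + 8 + 7 + 6 + 5 + 4 + 3 + 2 + 1 + tri(0)
= 53 + 52 + 51 + 50 + 49 + 48 + 47 + 46 + 45 + 44 + 43 + 42 + 41 + 40 + 39 + 38 + 37 + 36 + 35 + 34 + 33 + 32 + 31 + 30 + 29 + 28 + 27 + 26 + 25 + 24 + 23 + 22 + 21 + 20 + 19 + 18 + 17 + 16 + 15 + 14 + 13 + 12 + 11 + 10 + 9 + 8 + 7 + 6 + 5 + 4 + 3 + 2 + 1 + 0
= 1431

1431


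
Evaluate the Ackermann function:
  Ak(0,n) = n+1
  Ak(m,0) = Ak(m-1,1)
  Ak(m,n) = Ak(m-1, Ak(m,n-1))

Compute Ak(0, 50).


Ak(0, 50) = 51
Result: Ak(0, 50) = 51

51


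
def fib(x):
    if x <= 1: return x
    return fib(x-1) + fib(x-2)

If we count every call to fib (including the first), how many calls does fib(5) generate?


Let C(n) = total calls for fib(n)
C(0) = 1, C(1) = 1
C(2) = 1 + C(1) + C(0) = 1 + 1 + 1 = 3
C(3) = 1 + C(2) + C(1) = 1 + 3 + 1 = 5
C(4) = 1 + C(3) + C(2) = 1 + 5 + 3 = 9
C(5) = 1 + C(4) + C(3) = 1 + 9 + 5 = 15

15


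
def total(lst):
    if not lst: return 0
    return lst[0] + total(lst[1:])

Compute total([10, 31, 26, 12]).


total([10, 31, 26, 12]) = 10 + total([31, 26, 12])
total([31, 26, 12]) = 31 + total([26, 12])
total([26, 12]) = 26 + total([12])
total([12]) = 12 + total([])
total([]) = 0  (base case)
Total: 10 + 31 + 26 + 12 + 0 = 79

79


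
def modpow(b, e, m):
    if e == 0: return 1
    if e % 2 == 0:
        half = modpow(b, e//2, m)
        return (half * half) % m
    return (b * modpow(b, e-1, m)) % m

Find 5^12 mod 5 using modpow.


modpow(5, 12, 5): e is even, compute modpow(5, 6, 5)
  modpow(5, 6, 5): e is even, compute modpow(5, 3, 5)
    modpow(5, 3, 5): e is odd, compute modpow(5, 2, 5)
      modpow(5, 2, 5): e is even, compute modpow(5, 1, 5)
        modpow(5, 1, 5): e is odd, compute modpow(5, 0, 5)
          modpow(5, 0, 5) = 1
        (5 * 1) % 5 = 0
      half=0, (0*0) % 5 = 0
    (5 * 0) % 5 = 0
  half=0, (0*0) % 5 = 0
half=0, (0*0) % 5 = 0

0


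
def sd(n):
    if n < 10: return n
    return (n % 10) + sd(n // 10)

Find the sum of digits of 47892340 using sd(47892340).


sd(47892340) = 0 + sd(4789234)
sd(4789234) = 4 + sd(478923)
sd(478923) = 3 + sd(47892)
sd(47892) = 2 + sd(4789)
sd(4789) = 9 + sd(478)
sd(478) = 8 + sd(47)
sd(47) = 7 + sd(4)
sd(4) = 4  (base case)
Total: 0 + 4 + 3 + 2 + 9 + 8 + 7 + 4 = 37

37


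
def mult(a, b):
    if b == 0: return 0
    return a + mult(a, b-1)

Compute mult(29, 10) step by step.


mult(29, 10) = 29 + mult(29, 9)
mult(29, 9) = 29 + mult(29, 8)
mult(29, 8) = 29 + mult(29, 7)
mult(29, 7) = 29 + mult(29, 6)
mult(29, 6) = 29 + mult(29, 5)
mult(29, 5) = 29 + mult(29, 4)
mult(29, 4) = 29 + mult(29, 3)
mult(29, 3) = 29 + mult(29, 2)
mult(29, 2) = 29 + mult(29, 1)
mult(29, 1) = 29 + mult(29, 0)
mult(29, 0) = 0  (base case)
Total: 29 + 29 + 29 + 29 + 29 + 29 + 29 + 29 + 29 + 29 + 0 = 290

290


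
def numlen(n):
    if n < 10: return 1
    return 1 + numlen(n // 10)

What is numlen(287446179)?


numlen(287446179) = 1 + numlen(28744617)
numlen(28744617) = 1 + numlen(2874461)
numlen(2874461) = 1 + numlen(287446)
numlen(287446) = 1 + numlen(28744)
numlen(28744) = 1 + numlen(2874)
numlen(2874) = 1 + numlen(287)
numlen(287) = 1 + numlen(28)
numlen(28) = 1 + numlen(2)
numlen(2) = 1  (base case: 2 < 10)
Unwinding: 1 + 1 + 1 + 1 + 1 + 1 + 1 + 1 + 1 = 9

9


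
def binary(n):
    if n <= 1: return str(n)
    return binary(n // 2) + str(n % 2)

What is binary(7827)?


binary(7827) = binary(3913) + '1'
binary(3913) = binary(1956) + '1'
binary(1956) = binary(978) + '0'
binary(978) = binary(489) + '0'
binary(489) = binary(244) + '1'
binary(244) = binary(122) + '0'
binary(122) = binary(61) + '0'
binary(61) = binary(30) + '1'
binary(30) = binary(15) + '0'
binary(15) = binary(7) + '1'
binary(7) = binary(3) + '1'
binary(3) = binary(1) + '1'
binary(1) = '1'  (base case)
Concatenating: '1' + '1' + '1' + '1' + '0' + '1' + '0' + '0' + '1' + '0' + '0' + '1' + '1' = '1111010010011'

1111010010011


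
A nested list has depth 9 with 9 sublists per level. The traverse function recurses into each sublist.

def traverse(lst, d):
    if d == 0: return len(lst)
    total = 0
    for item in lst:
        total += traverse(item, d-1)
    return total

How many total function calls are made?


At depth 0 (root): 1 call
At depth 1: each of 1 parents calls traverse on 9 children = 9 calls
At depth 2: each of 9 parents calls traverse on 9 children = 81 calls
At depth 3: each of 81 parents calls traverse on 9 children = 729 calls
At depth 4: each of 729 parents calls traverse on 9 children = 6561 calls
At depth 5: each of 6561 parents calls traverse on 9 children = 59049 calls
At depth 6: each of 59049 parents calls traverse on 9 children = 531441 calls
At depth 7: each of 531441 parents calls traverse on 9 children = 4782969 calls
At depth 8: each of 4782969 parents calls traverse on 9 children = 43046721 calls
At depth 9: each of 43046721 parents calls traverse on 9 children = 387420489 calls
Total: 1 + 9 + 81 + 729 + 6561 + 59049 + 531441 + 4782969 + 43046721 + 387420489 = 435848050

435848050


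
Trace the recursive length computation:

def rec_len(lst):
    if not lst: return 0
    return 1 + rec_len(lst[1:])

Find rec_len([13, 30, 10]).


rec_len([13, 30, 10]) = 1 + rec_len([30, 10])
rec_len([30, 10]) = 1 + rec_len([10])
rec_len([10]) = 1 + rec_len([])
rec_len([]) = 0  (base case)
Unwinding: 1 + 1 + 1 + 0 = 3

3


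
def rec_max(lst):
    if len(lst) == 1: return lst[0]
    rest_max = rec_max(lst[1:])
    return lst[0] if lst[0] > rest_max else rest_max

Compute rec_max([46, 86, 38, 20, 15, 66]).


rec_max([46, 86, 38, 20, 15, 66]): compare 46 with rec_max([86, 38, 20, 15, 66])
rec_max([86, 38, 20, 15, 66]): compare 86 with rec_max([38, 20, 15, 66])
rec_max([38, 20, 15, 66]): compare 38 with rec_max([20, 15, 66])
rec_max([20, 15, 66]): compare 20 with rec_max([15, 66])
rec_max([15, 66]): compare 15 with rec_max([66])
rec_max([66]) = 66  (base case)
Compare 15 with 66 -> 66
Compare 20 with 66 -> 66
Compare 38 with 66 -> 66
Compare 86 with 66 -> 86
Compare 46 with 86 -> 86

86


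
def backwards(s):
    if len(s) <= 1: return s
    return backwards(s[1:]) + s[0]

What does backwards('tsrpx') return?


backwards('tsrpx') = backwards('srpx') + 't'
backwards('srpx') = backwards('rpx') + 's'
backwards('rpx') = backwards('px') + 'r'
backwards('px') = backwards('x') + 'p'
backwards('x') = 'x'  (base case)
Concatenating: 'x' + 'p' + 'r' + 's' + 't' = 'xprst'

xprst


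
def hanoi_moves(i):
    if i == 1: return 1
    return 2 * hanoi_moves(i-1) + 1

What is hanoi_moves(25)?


hanoi_moves(25) = 2 * hanoi_moves(24) + 1
hanoi_moves(24) = 2 * hanoi_moves(23) + 1
hanoi_moves(23) = 2 * hanoi_moves(22) + 1
hanoi_moves(22) = 2 * hanoi_moves(21) + 1
hanoi_moves(21) = 2 * hanoi_moves(20) + 1
hanoi_moves(20) = 2 * hanoi_moves(19) + 1
hanoi_moves(19) = 2 * hanoi_moves(18) + 1
hanoi_moves(18) = 2 * hanoi_moves(17) + 1
hanoi_moves(17) = 2 * hanoi_moves(16) + 1
hanoi_moves(16) = 2 * hanoi_moves(15) + 1
hanoi_moves(15) = 2 * hanoi_moves(14) + 1
hanoi_moves(14) = 2 * hanoi_moves(13) + 1
hanoi_moves(13) = 2 * hanoi_moves(12) + 1
hanoi_moves(12) = 2 * hanoi_moves(11) + 1
hanoi_moves(11) = 2 * hanoi_moves(10) + 1
hanoi_moves(10) = 2 * hanoi_moves(9) + 1
hanoi_moves(9) = 2 * hanoi_moves(8) + 1
hanoi_moves(8) = 2 * hanoi_moves(7) + 1
hanoi_moves(7) = 2 * hanoi_moves(6) + 1
hanoi_moves(6) = 2 * hanoi_moves(5) + 1
hanoi_moves(5) = 2 * hanoi_moves(4) + 1
hanoi_moves(4) = 2 * hanoi_moves(3) + 1
hanoi_moves(3) = 2 * hanoi_moves(2) + 1
hanoi_moves(2) = 2 * hanoi_moves(1) + 1
hanoi_moves(1) = 1  (base case)
hanoi_moves(2) = 2 * 1 + 1 = 3
hanoi_moves(3) = 2 * 3 + 1 = 7
hanoi_moves(4) = 2 * 7 + 1 = 15
hanoi_moves(5) = 2 * 15 + 1 = 31
hanoi_moves(6) = 2 * 31 + 1 = 63
hanoi_moves(7) = 2 * 63 + 1 = 127
hanoi_moves(8) = 2 * 127 + 1 = 255
hanoi_moves(9) = 2 * 255 + 1 = 511
hanoi_moves(10) = 2 * 511 + 1 = 1023
hanoi_moves(11) = 2 * 1023 + 1 = 2047
hanoi_moves(12) = 2 * 2047 + 1 = 4095
hanoi_moves(13) = 2 * 4095 + 1 = 8191
hanoi_moves(14) = 2 * 8191 + 1 = 16383
hanoi_moves(15) = 2 * 16383 + 1 = 32767
hanoi_moves(16) = 2 * 32767 + 1 = 65535
hanoi_moves(17) = 2 * 65535 + 1 = 131071
hanoi_moves(18) = 2 * 131071 + 1 = 262143
hanoi_moves(19) = 2 * 262143 + 1 = 524287
hanoi_moves(20) = 2 * 524287 + 1 = 1048575
hanoi_moves(21) = 2 * 1048575 + 1 = 2097151
hanoi_moves(22) = 2 * 2097151 + 1 = 4194303
hanoi_moves(23) = 2 * 4194303 + 1 = 8388607
hanoi_moves(24) = 2 * 8388607 + 1 = 16777215
hanoi_moves(25) = 2 * 16777215 + 1 = 33554431

33554431


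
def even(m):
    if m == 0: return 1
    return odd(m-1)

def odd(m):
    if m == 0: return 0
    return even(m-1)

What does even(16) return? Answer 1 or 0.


even(16) = odd(15)
odd(15) = even(14)
even(14) = odd(13)
odd(13) = even(12)
even(12) = odd(11)
odd(11) = even(10)
even(10) = odd(9)
odd(9) = even(8)
even(8) = odd(7)
odd(7) = even(6)
even(6) = odd(5)
odd(5) = even(4)
even(4) = odd(3)
odd(3) = even(2)
even(2) = odd(1)
odd(1) = even(0)
even(0) = 1  (base case)
Result: 1

1


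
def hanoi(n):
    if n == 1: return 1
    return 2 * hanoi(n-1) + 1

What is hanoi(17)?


hanoi(17) = 2 * hanoi(16) + 1
hanoi(16) = 2 * hanoi(15) + 1
hanoi(15) = 2 * hanoi(14) + 1
hanoi(14) = 2 * hanoi(13) + 1
hanoi(13) = 2 * hanoi(12) + 1
hanoi(12) = 2 * hanoi(11) + 1
hanoi(11) = 2 * hanoi(10) + 1
hanoi(10) = 2 * hanoi(9) + 1
hanoi(9) = 2 * hanoi(8) + 1
hanoi(8) = 2 * hanoi(7) + 1
hanoi(7) = 2 * hanoi(6) + 1
hanoi(6) = 2 * hanoi(5) + 1
hanoi(5) = 2 * hanoi(4) + 1
hanoi(4) = 2 * hanoi(3) + 1
hanoi(3) = 2 * hanoi(2) + 1
hanoi(2) = 2 * hanoi(1) + 1
hanoi(1) = 1  (base case)
hanoi(2) = 2 * 1 + 1 = 3
hanoi(3) = 2 * 3 + 1 = 7
hanoi(4) = 2 * 7 + 1 = 15
hanoi(5) = 2 * 15 + 1 = 31
hanoi(6) = 2 * 31 + 1 = 63
hanoi(7) = 2 * 63 + 1 = 127
hanoi(8) = 2 * 127 + 1 = 255
hanoi(9) = 2 * 255 + 1 = 511
hanoi(10) = 2 * 511 + 1 = 1023
hanoi(11) = 2 * 1023 + 1 = 2047
hanoi(12) = 2 * 2047 + 1 = 4095
hanoi(13) = 2 * 4095 + 1 = 8191
hanoi(14) = 2 * 8191 + 1 = 16383
hanoi(15) = 2 * 16383 + 1 = 32767
hanoi(16) = 2 * 32767 + 1 = 65535
hanoi(17) = 2 * 65535 + 1 = 131071

131071


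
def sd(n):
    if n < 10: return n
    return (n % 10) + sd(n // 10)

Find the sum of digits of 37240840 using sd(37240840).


sd(37240840) = 0 + sd(3724084)
sd(3724084) = 4 + sd(372408)
sd(372408) = 8 + sd(37240)
sd(37240) = 0 + sd(3724)
sd(3724) = 4 + sd(372)
sd(372) = 2 + sd(37)
sd(37) = 7 + sd(3)
sd(3) = 3  (base case)
Total: 0 + 4 + 8 + 0 + 4 + 2 + 7 + 3 = 28

28


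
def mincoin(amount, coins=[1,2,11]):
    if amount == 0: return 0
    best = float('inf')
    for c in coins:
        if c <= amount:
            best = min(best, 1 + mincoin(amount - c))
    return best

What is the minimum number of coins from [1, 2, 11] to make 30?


Building up with DP:
mincoin(0) = 0
mincoin(1) = min(1+mincoin(0)=1+0=1) = 1
mincoin(2) = min(1+mincoin(1)=1+1=2, 1+mincoin(0)=1+0=1) = 1
mincoin(3) = min(1+mincoin(2)=1+1=2, 1+mincoin(1)=1+1=2) = 2
mincoin(4) = min(1+mincoin(3)=1+2=3, 1+mincoin(2)=1+1=2) = 2
mincoin(5) = min(1+mincoin(4)=1+2=3, 1+mincoin(3)=1+2=3) = 3
mincoin(6) = min(1+mincoin(5)=1+3=4, 1+mincoin(4)=1+2=3) = 3
mincoin(7) = min(1+mincoin(6)=1+3=4, 1+mincoin(5)=1+3=4) = 4
mincoin(8) = min(1+mincoin(7)=1+4=5, 1+mincoin(6)=1+3=4) = 4
mincoin(9) = min(1+mincoin(8)=1+4=5, 1+mincoin(7)=1+4=5) = 5
mincoin(10) = min(1+mincoin(9)=1+5=6, 1+mincoin(8)=1+4=5) = 5
mincoin(11) = min(1+mincoin(10)=1+5=6, 1+mincoin(9)=1+5=6, 1+mincoin(0)=1+0=1) = 1
mincoin(12) = min(1+mincoin(11)=1+1=2, 1+mincoin(10)=1+5=6, 1+mincoin(1)=1+1=2) = 2
mincoin(13) = min(1+mincoin(12)=1+2=3, 1+mincoin(11)=1+1=2, 1+mincoin(2)=1+1=2) = 2
mincoin(14) = min(1+mincoin(13)=1+2=3, 1+mincoin(12)=1+2=3, 1+mincoin(3)=1+2=3) = 3
mincoin(15) = min(1+mincoin(14)=1+3=4, 1+mincoin(13)=1+2=3, 1+mincoin(4)=1+2=3) = 3
mincoin(16) = min(1+mincoin(15)=1+3=4, 1+mincoin(14)=1+3=4, 1+mincoin(5)=1+3=4) = 4
mincoin(17) = min(1+mincoin(16)=1+4=5, 1+mincoin(15)=1+3=4, 1+mincoin(6)=1+3=4) = 4
mincoin(18) = min(1+mincoin(17)=1+4=5, 1+mincoin(16)=1+4=5, 1+mincoin(7)=1+4=5) = 5
mincoin(19) = min(1+mincoin(18)=1+5=6, 1+mincoin(17)=1+4=5, 1+mincoin(8)=1+4=5) = 5
mincoin(20) = min(1+mincoin(19)=1+5=6, 1+mincoin(18)=1+5=6, 1+mincoin(9)=1+5=6) = 6
mincoin(21) = min(1+mincoin(20)=1+6=7, 1+mincoin(19)=1+5=6, 1+mincoin(10)=1+5=6) = 6
mincoin(22) = min(1+mincoin(21)=1+6=7, 1+mincoin(20)=1+6=7, 1+mincoin(11)=1+1=2) = 2
mincoin(23) = min(1+mincoin(22)=1+2=3, 1+mincoin(21)=1+6=7, 1+mincoin(12)=1+2=3) = 3
mincoin(24) = min(1+mincoin(23)=1+3=4, 1+mincoin(22)=1+2=3, 1+mincoin(13)=1+2=3) = 3
mincoin(25) = min(1+mincoin(24)=1+3=4, 1+mincoin(23)=1+3=4, 1+mincoin(14)=1+3=4) = 4
mincoin(26) = min(1+mincoin(25)=1+4=5, 1+mincoin(24)=1+3=4, 1+mincoin(15)=1+3=4) = 4
mincoin(27) = min(1+mincoin(26)=1+4=5, 1+mincoin(25)=1+4=5, 1+mincoin(16)=1+4=5) = 5
mincoin(28) = min(1+mincoin(27)=1+5=6, 1+mincoin(26)=1+4=5, 1+mincoin(17)=1+4=5) = 5
mincoin(29) = min(1+mincoin(28)=1+5=6, 1+mincoin(27)=1+5=6, 1+mincoin(18)=1+5=6) = 6
mincoin(30) = min(1+mincoin(29)=1+6=7, 1+mincoin(28)=1+5=6, 1+mincoin(19)=1+5=6) = 6

6
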